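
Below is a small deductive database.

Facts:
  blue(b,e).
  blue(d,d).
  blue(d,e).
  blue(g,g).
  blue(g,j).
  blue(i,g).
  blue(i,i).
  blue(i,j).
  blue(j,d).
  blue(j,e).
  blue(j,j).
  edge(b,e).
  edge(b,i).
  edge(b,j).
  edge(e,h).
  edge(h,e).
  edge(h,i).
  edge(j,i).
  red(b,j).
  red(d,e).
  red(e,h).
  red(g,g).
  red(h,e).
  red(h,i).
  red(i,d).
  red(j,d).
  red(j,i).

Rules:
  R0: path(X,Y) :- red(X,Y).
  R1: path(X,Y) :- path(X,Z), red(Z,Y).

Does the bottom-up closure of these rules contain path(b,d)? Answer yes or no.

round 1: derive path(b,j) via R0 from red(b,j)
round 1: derive path(d,e) via R0 from red(d,e)
round 1: derive path(e,h) via R0 from red(e,h)
round 1: derive path(g,g) via R0 from red(g,g)
round 1: derive path(h,e) via R0 from red(h,e)
round 1: derive path(h,i) via R0 from red(h,i)
round 1: derive path(i,d) via R0 from red(i,d)
round 1: derive path(j,d) via R0 from red(j,d)
round 1: derive path(j,i) via R0 from red(j,i)
round 2: derive path(b,d) via R1 from path(b,j), red(j,d)
round 2: derive path(b,i) via R1 from path(b,j), red(j,i)
round 2: derive path(d,h) via R1 from path(d,e), red(e,h)
round 2: derive path(e,e) via R1 from path(e,h), red(h,e)
round 2: derive path(e,i) via R1 from path(e,h), red(h,i)
round 2: derive path(h,d) via R1 from path(h,i), red(i,d)
round 2: derive path(h,h) via R1 from path(h,e), red(e,h)
round 2: derive path(i,e) via R1 from path(i,d), red(d,e)
round 2: derive path(j,e) via R1 from path(j,d), red(d,e)
round 3: derive path(b,e) via R1 from path(b,d), red(d,e)
round 3: derive path(d,i) via R1 from path(d,h), red(h,i)
round 3: derive path(e,d) via R1 from path(e,i), red(i,d)
round 3: derive path(i,h) via R1 from path(i,e), red(e,h)
round 3: derive path(j,h) via R1 from path(j,e), red(e,h)
round 4: derive path(b,h) via R1 from path(b,e), red(e,h)
round 4: derive path(d,d) via R1 from path(d,i), red(i,d)
round 4: derive path(i,i) via R1 from path(i,h), red(h,i)

yes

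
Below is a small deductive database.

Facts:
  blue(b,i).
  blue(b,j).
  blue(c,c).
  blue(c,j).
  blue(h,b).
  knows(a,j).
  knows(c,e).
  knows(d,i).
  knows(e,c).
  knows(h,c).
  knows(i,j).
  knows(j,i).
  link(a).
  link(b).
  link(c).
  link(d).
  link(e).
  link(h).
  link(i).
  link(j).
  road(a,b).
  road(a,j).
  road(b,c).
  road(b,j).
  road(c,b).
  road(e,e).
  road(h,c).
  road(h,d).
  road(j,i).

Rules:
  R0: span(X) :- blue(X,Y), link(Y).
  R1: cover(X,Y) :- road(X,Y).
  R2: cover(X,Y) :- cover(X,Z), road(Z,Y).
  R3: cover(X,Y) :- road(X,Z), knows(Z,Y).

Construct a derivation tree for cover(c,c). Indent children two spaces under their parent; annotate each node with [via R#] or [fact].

cover(c,c)  [via R2]
  cover(c,b)  [via R1]
    road(c,b)  [fact]
  road(b,c)  [fact]

round 1: derive cover(a,b) via R1 from road(a,b)
round 1: derive cover(a,j) via R1 from road(a,j)
round 1: derive cover(b,c) via R1 from road(b,c)
round 1: derive cover(b,j) via R1 from road(b,j)
round 1: derive cover(c,b) via R1 from road(c,b)
round 1: derive cover(e,e) via R1 from road(e,e)
round 1: derive cover(h,c) via R1 from road(h,c)
round 1: derive cover(h,d) via R1 from road(h,d)
round 1: derive cover(j,i) via R1 from road(j,i)
round 1: derive cover(a,i) via R3 from road(a,j), knows(j,i)
round 1: derive cover(b,e) via R3 from road(b,c), knows(c,e)
round 1: derive cover(b,i) via R3 from road(b,j), knows(j,i)
round 1: derive cover(e,c) via R3 from road(e,e), knows(e,c)
round 1: derive cover(h,e) via R3 from road(h,c), knows(c,e)
round 1: derive cover(h,i) via R3 from road(h,d), knows(d,i)
round 1: derive cover(j,j) via R3 from road(j,i), knows(i,j)
round 2: derive cover(a,c) via R2 from cover(a,b), road(b,c)
round 2: derive cover(b,b) via R2 from cover(b,c), road(c,b)
round 2: derive cover(c,c) via R2 from cover(c,b), road(b,c)
round 2: derive cover(c,j) via R2 from cover(c,b), road(b,j)
round 2: derive cover(e,b) via R2 from cover(e,c), road(c,b)
round 2: derive cover(h,b) via R2 from cover(h,c), road(c,b)
round 3: derive cover(c,i) via R2 from cover(c,j), road(j,i)
round 3: derive cover(e,j) via R2 from cover(e,b), road(b,j)
round 3: derive cover(h,j) via R2 from cover(h,b), road(b,j)
round 4: derive cover(e,i) via R2 from cover(e,j), road(j,i)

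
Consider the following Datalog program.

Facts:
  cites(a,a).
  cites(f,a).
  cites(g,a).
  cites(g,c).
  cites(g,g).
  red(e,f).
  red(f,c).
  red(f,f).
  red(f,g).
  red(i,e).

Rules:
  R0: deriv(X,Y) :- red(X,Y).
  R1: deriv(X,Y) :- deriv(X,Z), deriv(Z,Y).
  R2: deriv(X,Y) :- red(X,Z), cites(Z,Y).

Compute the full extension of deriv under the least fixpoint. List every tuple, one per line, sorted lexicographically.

deriv(e,a)
deriv(e,c)
deriv(e,f)
deriv(e,g)
deriv(f,a)
deriv(f,c)
deriv(f,f)
deriv(f,g)
deriv(i,a)
deriv(i,c)
deriv(i,e)
deriv(i,f)
deriv(i,g)

round 1: derive deriv(e,f) via R0 from red(e,f)
round 1: derive deriv(f,c) via R0 from red(f,c)
round 1: derive deriv(f,f) via R0 from red(f,f)
round 1: derive deriv(f,g) via R0 from red(f,g)
round 1: derive deriv(i,e) via R0 from red(i,e)
round 1: derive deriv(e,a) via R2 from red(e,f), cites(f,a)
round 1: derive deriv(f,a) via R2 from red(f,f), cites(f,a)
round 2: derive deriv(e,c) via R1 from deriv(e,f), deriv(f,c)
round 2: derive deriv(e,g) via R1 from deriv(e,f), deriv(f,g)
round 2: derive deriv(i,a) via R1 from deriv(i,e), deriv(e,a)
round 2: derive deriv(i,f) via R1 from deriv(i,e), deriv(e,f)
round 3: derive deriv(i,c) via R1 from deriv(i,e), deriv(e,c)
round 3: derive deriv(i,g) via R1 from deriv(i,e), deriv(e,g)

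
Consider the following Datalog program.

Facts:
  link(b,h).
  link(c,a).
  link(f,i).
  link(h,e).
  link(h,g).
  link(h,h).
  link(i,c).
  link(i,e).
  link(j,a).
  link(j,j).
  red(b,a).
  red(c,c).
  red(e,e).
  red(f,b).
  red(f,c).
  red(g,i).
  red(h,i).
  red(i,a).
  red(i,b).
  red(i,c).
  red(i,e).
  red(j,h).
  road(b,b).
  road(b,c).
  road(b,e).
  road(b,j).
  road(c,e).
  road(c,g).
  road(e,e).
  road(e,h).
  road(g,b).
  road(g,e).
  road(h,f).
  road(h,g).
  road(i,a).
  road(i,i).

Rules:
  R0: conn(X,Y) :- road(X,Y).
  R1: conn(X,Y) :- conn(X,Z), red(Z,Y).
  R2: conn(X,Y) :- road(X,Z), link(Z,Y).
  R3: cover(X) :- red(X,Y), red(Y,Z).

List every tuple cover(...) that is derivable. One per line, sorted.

cover(c)
cover(e)
cover(f)
cover(g)
cover(h)
cover(i)
cover(j)

round 1: derive cover(c) via R3 from red(c,c), red(c,c)
round 1: derive cover(e) via R3 from red(e,e), red(e,e)
round 1: derive cover(f) via R3 from red(f,b), red(b,a)
round 1: derive cover(g) via R3 from red(g,i), red(i,a)
round 1: derive cover(h) via R3 from red(h,i), red(i,a)
round 1: derive cover(i) via R3 from red(i,b), red(b,a)
round 1: derive cover(j) via R3 from red(j,h), red(h,i)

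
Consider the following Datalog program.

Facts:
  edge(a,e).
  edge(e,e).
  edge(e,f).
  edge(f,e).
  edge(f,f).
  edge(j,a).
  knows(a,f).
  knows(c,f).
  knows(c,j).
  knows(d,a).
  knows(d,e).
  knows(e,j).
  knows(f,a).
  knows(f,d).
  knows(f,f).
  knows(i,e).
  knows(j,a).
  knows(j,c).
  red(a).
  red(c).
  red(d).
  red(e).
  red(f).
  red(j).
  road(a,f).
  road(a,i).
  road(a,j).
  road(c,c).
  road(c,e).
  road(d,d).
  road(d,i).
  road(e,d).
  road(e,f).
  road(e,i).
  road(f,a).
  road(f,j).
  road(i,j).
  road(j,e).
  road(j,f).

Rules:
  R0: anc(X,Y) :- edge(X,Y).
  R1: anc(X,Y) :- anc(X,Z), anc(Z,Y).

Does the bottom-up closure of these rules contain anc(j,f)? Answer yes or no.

yes

round 1: derive anc(a,e) via R0 from edge(a,e)
round 1: derive anc(e,e) via R0 from edge(e,e)
round 1: derive anc(e,f) via R0 from edge(e,f)
round 1: derive anc(f,e) via R0 from edge(f,e)
round 1: derive anc(f,f) via R0 from edge(f,f)
round 1: derive anc(j,a) via R0 from edge(j,a)
round 2: derive anc(a,f) via R1 from anc(a,e), anc(e,f)
round 2: derive anc(j,e) via R1 from anc(j,a), anc(a,e)
round 3: derive anc(j,f) via R1 from anc(j,a), anc(a,f)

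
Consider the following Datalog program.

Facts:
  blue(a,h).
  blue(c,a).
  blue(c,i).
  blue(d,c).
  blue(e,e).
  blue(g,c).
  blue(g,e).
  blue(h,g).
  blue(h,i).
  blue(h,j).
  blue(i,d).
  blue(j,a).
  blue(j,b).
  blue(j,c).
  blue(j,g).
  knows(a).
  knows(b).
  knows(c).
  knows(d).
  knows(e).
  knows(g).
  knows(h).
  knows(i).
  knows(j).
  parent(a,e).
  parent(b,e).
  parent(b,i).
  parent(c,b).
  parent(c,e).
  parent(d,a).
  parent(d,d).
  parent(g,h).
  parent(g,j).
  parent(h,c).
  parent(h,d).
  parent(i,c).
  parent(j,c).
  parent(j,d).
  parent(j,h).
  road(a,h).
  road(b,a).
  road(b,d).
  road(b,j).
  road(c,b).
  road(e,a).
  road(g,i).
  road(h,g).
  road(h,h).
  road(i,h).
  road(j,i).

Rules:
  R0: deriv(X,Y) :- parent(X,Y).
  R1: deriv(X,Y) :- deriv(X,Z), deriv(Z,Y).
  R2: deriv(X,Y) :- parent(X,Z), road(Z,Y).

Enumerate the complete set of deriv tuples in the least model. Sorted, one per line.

round 1: derive deriv(a,e) via R0 from parent(a,e)
round 1: derive deriv(b,e) via R0 from parent(b,e)
round 1: derive deriv(b,i) via R0 from parent(b,i)
round 1: derive deriv(c,b) via R0 from parent(c,b)
round 1: derive deriv(c,e) via R0 from parent(c,e)
round 1: derive deriv(d,a) via R0 from parent(d,a)
round 1: derive deriv(d,d) via R0 from parent(d,d)
round 1: derive deriv(g,h) via R0 from parent(g,h)
round 1: derive deriv(g,j) via R0 from parent(g,j)
round 1: derive deriv(h,c) via R0 from parent(h,c)
round 1: derive deriv(h,d) via R0 from parent(h,d)
round 1: derive deriv(i,c) via R0 from parent(i,c)
round 1: derive deriv(j,c) via R0 from parent(j,c)
round 1: derive deriv(j,d) via R0 from parent(j,d)
round 1: derive deriv(j,h) via R0 from parent(j,h)
round 1: derive deriv(a,a) via R2 from parent(a,e), road(e,a)
round 1: derive deriv(b,a) via R2 from parent(b,e), road(e,a)
round 1: derive deriv(b,h) via R2 from parent(b,i), road(i,h)
round 1: derive deriv(c,a) via R2 from parent(c,b), road(b,a)
round 1: derive deriv(c,d) via R2 from parent(c,b), road(b,d)
round 1: derive deriv(c,j) via R2 from parent(c,b), road(b,j)
round 1: derive deriv(d,h) via R2 from parent(d,a), road(a,h)
round 1: derive deriv(g,g) via R2 from parent(g,h), road(h,g)
round 1: derive deriv(g,i) via R2 from parent(g,j), road(j,i)
round 1: derive deriv(h,b) via R2 from parent(h,c), road(c,b)
round 1: derive deriv(i,b) via R2 from parent(i,c), road(c,b)
round 1: derive deriv(j,b) via R2 from parent(j,c), road(c,b)
round 1: derive deriv(j,g) via R2 from parent(j,h), road(h,g)
round 2: derive deriv(b,b) via R1 from deriv(b,h), deriv(h,b)
round 2: derive deriv(b,c) via R1 from deriv(b,h), deriv(h,c)
round 2: derive deriv(b,d) via R1 from deriv(b,h), deriv(h,d)
round 2: derive deriv(c,c) via R1 from deriv(c,j), deriv(j,c)
round 2: derive deriv(c,g) via R1 from deriv(c,j), deriv(j,g)
round 2: derive deriv(c,h) via R1 from deriv(c,b), deriv(b,h)
round 2: derive deriv(c,i) via R1 from deriv(c,b), deriv(b,i)
round 2: derive deriv(d,b) via R1 from deriv(d,h), deriv(h,b)
round 2: derive deriv(d,c) via R1 from deriv(d,h), deriv(h,c)
round 2: derive deriv(d,e) via R1 from deriv(d,a), deriv(a,e)
round 2: derive deriv(g,b) via R1 from deriv(g,h), deriv(h,b)
round 2: derive deriv(g,c) via R1 from deriv(g,h), deriv(h,c)
round 2: derive deriv(g,d) via R1 from deriv(g,h), deriv(h,d)
round 2: derive deriv(h,a) via R1 from deriv(h,b), deriv(b,a)
round 2: derive deriv(h,e) via R1 from deriv(h,b), deriv(b,e)
round 2: derive deriv(h,h) via R1 from deriv(h,b), deriv(b,h)
round 2: derive deriv(h,i) via R1 from deriv(h,b), deriv(b,i)
round 2: derive deriv(h,j) via R1 from deriv(h,c), deriv(c,j)
round 2: derive deriv(i,a) via R1 from deriv(i,b), deriv(b,a)
round 2: derive deriv(i,d) via R1 from deriv(i,c), deriv(c,d)
round 2: derive deriv(i,e) via R1 from deriv(i,b), deriv(b,e)
round 2: derive deriv(i,h) via R1 from deriv(i,b), deriv(b,h)
round 2: derive deriv(i,i) via R1 from deriv(i,b), deriv(b,i)
round 2: derive deriv(i,j) via R1 from deriv(i,c), deriv(c,j)
round 2: derive deriv(j,a) via R1 from deriv(j,b), deriv(b,a)
round 2: derive deriv(j,e) via R1 from deriv(j,b), deriv(b,e)
round 2: derive deriv(j,i) via R1 from deriv(j,b), deriv(b,i)
round 2: derive deriv(j,j) via R1 from deriv(j,c), deriv(c,j)
round 3: derive deriv(b,g) via R1 from deriv(b,c), deriv(c,g)
round 3: derive deriv(b,j) via R1 from deriv(b,c), deriv(c,j)
round 3: derive deriv(d,g) via R1 from deriv(d,c), deriv(c,g)
round 3: derive deriv(d,i) via R1 from deriv(d,b), deriv(b,i)
round 3: derive deriv(d,j) via R1 from deriv(d,c), deriv(c,j)
round 3: derive deriv(g,a) via R1 from deriv(g,b), deriv(b,a)
round 3: derive deriv(g,e) via R1 from deriv(g,b), deriv(b,e)
round 3: derive deriv(h,g) via R1 from deriv(h,c), deriv(c,g)
round 3: derive deriv(i,g) via R1 from deriv(i,c), deriv(c,g)

deriv(a,a)
deriv(a,e)
deriv(b,a)
deriv(b,b)
deriv(b,c)
deriv(b,d)
deriv(b,e)
deriv(b,g)
deriv(b,h)
deriv(b,i)
deriv(b,j)
deriv(c,a)
deriv(c,b)
deriv(c,c)
deriv(c,d)
deriv(c,e)
deriv(c,g)
deriv(c,h)
deriv(c,i)
deriv(c,j)
deriv(d,a)
deriv(d,b)
deriv(d,c)
deriv(d,d)
deriv(d,e)
deriv(d,g)
deriv(d,h)
deriv(d,i)
deriv(d,j)
deriv(g,a)
deriv(g,b)
deriv(g,c)
deriv(g,d)
deriv(g,e)
deriv(g,g)
deriv(g,h)
deriv(g,i)
deriv(g,j)
deriv(h,a)
deriv(h,b)
deriv(h,c)
deriv(h,d)
deriv(h,e)
deriv(h,g)
deriv(h,h)
deriv(h,i)
deriv(h,j)
deriv(i,a)
deriv(i,b)
deriv(i,c)
deriv(i,d)
deriv(i,e)
deriv(i,g)
deriv(i,h)
deriv(i,i)
deriv(i,j)
deriv(j,a)
deriv(j,b)
deriv(j,c)
deriv(j,d)
deriv(j,e)
deriv(j,g)
deriv(j,h)
deriv(j,i)
deriv(j,j)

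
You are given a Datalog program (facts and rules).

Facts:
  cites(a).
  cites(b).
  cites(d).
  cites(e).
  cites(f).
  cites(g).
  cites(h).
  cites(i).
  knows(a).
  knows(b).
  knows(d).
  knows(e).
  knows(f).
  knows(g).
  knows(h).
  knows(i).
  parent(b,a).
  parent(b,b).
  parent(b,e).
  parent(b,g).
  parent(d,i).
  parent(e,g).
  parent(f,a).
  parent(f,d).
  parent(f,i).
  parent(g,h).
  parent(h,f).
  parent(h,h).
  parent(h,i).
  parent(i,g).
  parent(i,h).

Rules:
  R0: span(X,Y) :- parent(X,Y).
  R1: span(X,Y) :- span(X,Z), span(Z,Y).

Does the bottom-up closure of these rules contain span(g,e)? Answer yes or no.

no

round 1: derive span(b,a) via R0 from parent(b,a)
round 1: derive span(b,b) via R0 from parent(b,b)
round 1: derive span(b,e) via R0 from parent(b,e)
round 1: derive span(b,g) via R0 from parent(b,g)
round 1: derive span(d,i) via R0 from parent(d,i)
round 1: derive span(e,g) via R0 from parent(e,g)
round 1: derive span(f,a) via R0 from parent(f,a)
round 1: derive span(f,d) via R0 from parent(f,d)
round 1: derive span(f,i) via R0 from parent(f,i)
round 1: derive span(g,h) via R0 from parent(g,h)
round 1: derive span(h,f) via R0 from parent(h,f)
round 1: derive span(h,h) via R0 from parent(h,h)
round 1: derive span(h,i) via R0 from parent(h,i)
round 1: derive span(i,g) via R0 from parent(i,g)
round 1: derive span(i,h) via R0 from parent(i,h)
round 2: derive span(b,h) via R1 from span(b,g), span(g,h)
round 2: derive span(d,g) via R1 from span(d,i), span(i,g)
round 2: derive span(d,h) via R1 from span(d,i), span(i,h)
round 2: derive span(e,h) via R1 from span(e,g), span(g,h)
round 2: derive span(f,g) via R1 from span(f,i), span(i,g)
round 2: derive span(f,h) via R1 from span(f,i), span(i,h)
round 2: derive span(g,f) via R1 from span(g,h), span(h,f)
round 2: derive span(g,i) via R1 from span(g,h), span(h,i)
round 2: derive span(h,a) via R1 from span(h,f), span(f,a)
round 2: derive span(h,d) via R1 from span(h,f), span(f,d)
round 2: derive span(h,g) via R1 from span(h,i), span(i,g)
round 2: derive span(i,f) via R1 from span(i,h), span(h,f)
round 2: derive span(i,i) via R1 from span(i,h), span(h,i)
round 3: derive span(b,d) via R1 from span(b,h), span(h,d)
round 3: derive span(b,f) via R1 from span(b,g), span(g,f)
round 3: derive span(b,i) via R1 from span(b,g), span(g,i)
round 3: derive span(d,a) via R1 from span(d,h), span(h,a)
round 3: derive span(d,d) via R1 from span(d,h), span(h,d)
round 3: derive span(d,f) via R1 from span(d,g), span(g,f)
round 3: derive span(e,a) via R1 from span(e,h), span(h,a)
round 3: derive span(e,d) via R1 from span(e,h), span(h,d)
round 3: derive span(e,f) via R1 from span(e,g), span(g,f)
round 3: derive span(e,i) via R1 from span(e,g), span(g,i)
round 3: derive span(f,f) via R1 from span(f,g), span(g,f)
round 3: derive span(g,a) via R1 from span(g,f), span(f,a)
round 3: derive span(g,d) via R1 from span(g,f), span(f,d)
round 3: derive span(g,g) via R1 from span(g,f), span(f,g)
round 3: derive span(i,a) via R1 from span(i,f), span(f,a)
round 3: derive span(i,d) via R1 from span(i,f), span(f,d)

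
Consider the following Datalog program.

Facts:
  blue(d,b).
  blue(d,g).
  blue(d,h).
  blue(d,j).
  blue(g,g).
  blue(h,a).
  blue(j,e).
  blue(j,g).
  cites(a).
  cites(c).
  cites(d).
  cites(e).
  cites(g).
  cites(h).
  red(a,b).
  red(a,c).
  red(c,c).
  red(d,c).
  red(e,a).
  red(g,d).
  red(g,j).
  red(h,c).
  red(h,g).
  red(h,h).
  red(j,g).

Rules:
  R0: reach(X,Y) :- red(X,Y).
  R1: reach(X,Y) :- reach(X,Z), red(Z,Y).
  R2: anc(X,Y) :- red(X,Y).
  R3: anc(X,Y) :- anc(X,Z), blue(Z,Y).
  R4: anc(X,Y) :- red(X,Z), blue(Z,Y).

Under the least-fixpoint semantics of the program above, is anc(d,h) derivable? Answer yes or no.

round 1: derive anc(a,b) via R2 from red(a,b)
round 1: derive anc(a,c) via R2 from red(a,c)
round 1: derive anc(c,c) via R2 from red(c,c)
round 1: derive anc(d,c) via R2 from red(d,c)
round 1: derive anc(e,a) via R2 from red(e,a)
round 1: derive anc(g,d) via R2 from red(g,d)
round 1: derive anc(g,j) via R2 from red(g,j)
round 1: derive anc(h,c) via R2 from red(h,c)
round 1: derive anc(h,g) via R2 from red(h,g)
round 1: derive anc(h,h) via R2 from red(h,h)
round 1: derive anc(j,g) via R2 from red(j,g)
round 1: derive anc(g,b) via R4 from red(g,d), blue(d,b)
round 1: derive anc(g,e) via R4 from red(g,j), blue(j,e)
round 1: derive anc(g,g) via R4 from red(g,d), blue(d,g)
round 1: derive anc(g,h) via R4 from red(g,d), blue(d,h)
round 1: derive anc(h,a) via R4 from red(h,h), blue(h,a)
round 2: derive anc(g,a) via R3 from anc(g,h), blue(h,a)

no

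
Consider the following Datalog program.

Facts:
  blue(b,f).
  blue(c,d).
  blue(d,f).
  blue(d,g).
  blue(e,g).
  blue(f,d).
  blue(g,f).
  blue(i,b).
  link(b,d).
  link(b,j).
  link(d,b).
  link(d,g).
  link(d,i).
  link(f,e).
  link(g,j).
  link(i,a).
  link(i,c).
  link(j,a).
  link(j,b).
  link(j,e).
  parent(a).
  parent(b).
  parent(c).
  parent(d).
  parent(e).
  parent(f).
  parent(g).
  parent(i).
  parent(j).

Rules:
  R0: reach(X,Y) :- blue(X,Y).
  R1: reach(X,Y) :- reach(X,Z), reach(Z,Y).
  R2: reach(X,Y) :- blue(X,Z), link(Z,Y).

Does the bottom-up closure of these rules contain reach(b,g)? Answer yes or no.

yes

round 1: derive reach(b,f) via R0 from blue(b,f)
round 1: derive reach(c,d) via R0 from blue(c,d)
round 1: derive reach(d,f) via R0 from blue(d,f)
round 1: derive reach(d,g) via R0 from blue(d,g)
round 1: derive reach(e,g) via R0 from blue(e,g)
round 1: derive reach(f,d) via R0 from blue(f,d)
round 1: derive reach(g,f) via R0 from blue(g,f)
round 1: derive reach(i,b) via R0 from blue(i,b)
round 1: derive reach(b,e) via R2 from blue(b,f), link(f,e)
round 1: derive reach(c,b) via R2 from blue(c,d), link(d,b)
round 1: derive reach(c,g) via R2 from blue(c,d), link(d,g)
round 1: derive reach(c,i) via R2 from blue(c,d), link(d,i)
round 1: derive reach(d,e) via R2 from blue(d,f), link(f,e)
round 1: derive reach(d,j) via R2 from blue(d,g), link(g,j)
round 1: derive reach(e,j) via R2 from blue(e,g), link(g,j)
round 1: derive reach(f,b) via R2 from blue(f,d), link(d,b)
round 1: derive reach(f,g) via R2 from blue(f,d), link(d,g)
round 1: derive reach(f,i) via R2 from blue(f,d), link(d,i)
round 1: derive reach(g,e) via R2 from blue(g,f), link(f,e)
round 1: derive reach(i,d) via R2 from blue(i,b), link(b,d)
round 1: derive reach(i,j) via R2 from blue(i,b), link(b,j)
round 2: derive reach(b,b) via R1 from reach(b,f), reach(f,b)
round 2: derive reach(b,d) via R1 from reach(b,f), reach(f,d)
round 2: derive reach(b,g) via R1 from reach(b,e), reach(e,g)
round 2: derive reach(b,i) via R1 from reach(b,f), reach(f,i)
round 2: derive reach(b,j) via R1 from reach(b,e), reach(e,j)
round 2: derive reach(c,e) via R1 from reach(c,b), reach(b,e)
round 2: derive reach(c,f) via R1 from reach(c,b), reach(b,f)
round 2: derive reach(c,j) via R1 from reach(c,d), reach(d,j)
round 2: derive reach(d,b) via R1 from reach(d,f), reach(f,b)
round 2: derive reach(d,d) via R1 from reach(d,f), reach(f,d)
round 2: derive reach(d,i) via R1 from reach(d,f), reach(f,i)
round 2: derive reach(e,e) via R1 from reach(e,g), reach(g,e)
round 2: derive reach(e,f) via R1 from reach(e,g), reach(g,f)
round 2: derive reach(f,e) via R1 from reach(f,b), reach(b,e)
round 2: derive reach(f,f) via R1 from reach(f,b), reach(b,f)
round 2: derive reach(f,j) via R1 from reach(f,d), reach(d,j)
round 2: derive reach(g,b) via R1 from reach(g,f), reach(f,b)
round 2: derive reach(g,d) via R1 from reach(g,f), reach(f,d)
round 2: derive reach(g,g) via R1 from reach(g,e), reach(e,g)
round 2: derive reach(g,i) via R1 from reach(g,f), reach(f,i)
round 2: derive reach(g,j) via R1 from reach(g,e), reach(e,j)
round 2: derive reach(i,e) via R1 from reach(i,b), reach(b,e)
round 2: derive reach(i,f) via R1 from reach(i,b), reach(b,f)
round 2: derive reach(i,g) via R1 from reach(i,d), reach(d,g)
round 3: derive reach(e,b) via R1 from reach(e,f), reach(f,b)
round 3: derive reach(e,d) via R1 from reach(e,f), reach(f,d)
round 3: derive reach(e,i) via R1 from reach(e,f), reach(f,i)
round 3: derive reach(i,i) via R1 from reach(i,b), reach(b,i)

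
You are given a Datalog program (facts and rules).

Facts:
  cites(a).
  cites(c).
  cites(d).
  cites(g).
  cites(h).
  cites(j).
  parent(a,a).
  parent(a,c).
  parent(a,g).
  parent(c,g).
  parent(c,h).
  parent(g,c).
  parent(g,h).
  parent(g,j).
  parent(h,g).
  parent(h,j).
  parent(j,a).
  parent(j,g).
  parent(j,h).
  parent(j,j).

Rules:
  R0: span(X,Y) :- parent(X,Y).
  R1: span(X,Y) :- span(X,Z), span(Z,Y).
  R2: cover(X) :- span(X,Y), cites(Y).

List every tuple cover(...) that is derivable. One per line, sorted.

round 1: derive span(a,a) via R0 from parent(a,a)
round 1: derive span(a,c) via R0 from parent(a,c)
round 1: derive span(a,g) via R0 from parent(a,g)
round 1: derive span(c,g) via R0 from parent(c,g)
round 1: derive span(c,h) via R0 from parent(c,h)
round 1: derive span(g,c) via R0 from parent(g,c)
round 1: derive span(g,h) via R0 from parent(g,h)
round 1: derive span(g,j) via R0 from parent(g,j)
round 1: derive span(h,g) via R0 from parent(h,g)
round 1: derive span(h,j) via R0 from parent(h,j)
round 1: derive span(j,a) via R0 from parent(j,a)
round 1: derive span(j,g) via R0 from parent(j,g)
round 1: derive span(j,h) via R0 from parent(j,h)
round 1: derive span(j,j) via R0 from parent(j,j)
round 2: derive span(a,h) via R1 from span(a,c), span(c,h)
round 2: derive span(a,j) via R1 from span(a,g), span(g,j)
round 2: derive span(c,c) via R1 from span(c,g), span(g,c)
round 2: derive span(c,j) via R1 from span(c,g), span(g,j)
round 2: derive span(g,a) via R1 from span(g,j), span(j,a)
round 2: derive span(g,g) via R1 from span(g,c), span(c,g)
round 2: derive span(h,a) via R1 from span(h,j), span(j,a)
round 2: derive span(h,c) via R1 from span(h,g), span(g,c)
round 2: derive span(h,h) via R1 from span(h,g), span(g,h)
round 2: derive span(j,c) via R1 from span(j,a), span(a,c)
round 2: derive cover(a) via R2 from span(a,a), cites(a)
round 2: derive cover(c) via R2 from span(c,g), cites(g)
round 2: derive cover(g) via R2 from span(g,c), cites(c)
round 2: derive cover(h) via R2 from span(h,g), cites(g)
round 2: derive cover(j) via R2 from span(j,a), cites(a)
round 3: derive span(c,a) via R1 from span(c,g), span(g,a)

cover(a)
cover(c)
cover(g)
cover(h)
cover(j)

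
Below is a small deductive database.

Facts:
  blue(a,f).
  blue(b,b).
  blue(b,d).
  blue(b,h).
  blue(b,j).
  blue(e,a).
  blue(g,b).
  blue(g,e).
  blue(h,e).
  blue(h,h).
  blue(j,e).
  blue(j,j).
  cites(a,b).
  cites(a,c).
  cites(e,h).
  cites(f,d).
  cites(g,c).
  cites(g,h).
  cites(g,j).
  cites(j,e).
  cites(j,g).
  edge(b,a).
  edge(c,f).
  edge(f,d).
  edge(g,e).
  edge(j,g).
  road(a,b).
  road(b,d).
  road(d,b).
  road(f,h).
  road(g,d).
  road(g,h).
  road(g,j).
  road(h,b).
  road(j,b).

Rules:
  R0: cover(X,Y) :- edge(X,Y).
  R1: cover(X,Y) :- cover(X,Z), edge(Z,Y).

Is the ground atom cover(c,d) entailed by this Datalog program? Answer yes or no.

yes

round 1: derive cover(b,a) via R0 from edge(b,a)
round 1: derive cover(c,f) via R0 from edge(c,f)
round 1: derive cover(f,d) via R0 from edge(f,d)
round 1: derive cover(g,e) via R0 from edge(g,e)
round 1: derive cover(j,g) via R0 from edge(j,g)
round 2: derive cover(c,d) via R1 from cover(c,f), edge(f,d)
round 2: derive cover(j,e) via R1 from cover(j,g), edge(g,e)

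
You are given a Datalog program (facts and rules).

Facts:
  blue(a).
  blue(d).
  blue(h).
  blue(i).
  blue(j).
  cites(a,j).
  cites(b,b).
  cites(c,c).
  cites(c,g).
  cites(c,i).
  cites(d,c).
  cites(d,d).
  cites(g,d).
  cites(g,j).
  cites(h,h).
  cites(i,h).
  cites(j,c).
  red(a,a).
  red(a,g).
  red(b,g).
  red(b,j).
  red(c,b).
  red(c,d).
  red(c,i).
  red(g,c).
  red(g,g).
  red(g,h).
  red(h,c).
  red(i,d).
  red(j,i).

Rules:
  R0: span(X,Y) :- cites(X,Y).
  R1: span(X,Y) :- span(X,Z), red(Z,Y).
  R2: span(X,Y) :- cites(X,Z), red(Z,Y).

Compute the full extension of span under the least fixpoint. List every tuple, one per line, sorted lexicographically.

round 1: derive span(a,j) via R0 from cites(a,j)
round 1: derive span(b,b) via R0 from cites(b,b)
round 1: derive span(c,c) via R0 from cites(c,c)
round 1: derive span(c,g) via R0 from cites(c,g)
round 1: derive span(c,i) via R0 from cites(c,i)
round 1: derive span(d,c) via R0 from cites(d,c)
round 1: derive span(d,d) via R0 from cites(d,d)
round 1: derive span(g,d) via R0 from cites(g,d)
round 1: derive span(g,j) via R0 from cites(g,j)
round 1: derive span(h,h) via R0 from cites(h,h)
round 1: derive span(i,h) via R0 from cites(i,h)
round 1: derive span(j,c) via R0 from cites(j,c)
round 1: derive span(a,i) via R2 from cites(a,j), red(j,i)
round 1: derive span(b,g) via R2 from cites(b,b), red(b,g)
round 1: derive span(b,j) via R2 from cites(b,b), red(b,j)
round 1: derive span(c,b) via R2 from cites(c,c), red(c,b)
round 1: derive span(c,d) via R2 from cites(c,c), red(c,d)
round 1: derive span(c,h) via R2 from cites(c,g), red(g,h)
round 1: derive span(d,b) via R2 from cites(d,c), red(c,b)
round 1: derive span(d,i) via R2 from cites(d,c), red(c,i)
round 1: derive span(g,i) via R2 from cites(g,j), red(j,i)
round 1: derive span(h,c) via R2 from cites(h,h), red(h,c)
round 1: derive span(i,c) via R2 from cites(i,h), red(h,c)
round 1: derive span(j,b) via R2 from cites(j,c), red(c,b)
round 1: derive span(j,d) via R2 from cites(j,c), red(c,d)
round 1: derive span(j,i) via R2 from cites(j,c), red(c,i)
round 2: derive span(a,d) via R1 from span(a,i), red(i,d)
round 2: derive span(b,c) via R1 from span(b,g), red(g,c)
round 2: derive span(b,h) via R1 from span(b,g), red(g,h)
round 2: derive span(b,i) via R1 from span(b,j), red(j,i)
round 2: derive span(c,j) via R1 from span(c,b), red(b,j)
round 2: derive span(d,g) via R1 from span(d,b), red(b,g)
round 2: derive span(d,j) via R1 from span(d,b), red(b,j)
round 2: derive span(h,b) via R1 from span(h,c), red(c,b)
round 2: derive span(h,d) via R1 from span(h,c), red(c,d)
round 2: derive span(h,i) via R1 from span(h,c), red(c,i)
round 2: derive span(i,b) via R1 from span(i,c), red(c,b)
round 2: derive span(i,d) via R1 from span(i,c), red(c,d)
round 2: derive span(i,i) via R1 from span(i,c), red(c,i)
round 2: derive span(j,g) via R1 from span(j,b), red(b,g)
round 2: derive span(j,j) via R1 from span(j,b), red(b,j)
round 3: derive span(b,d) via R1 from span(b,c), red(c,d)
round 3: derive span(d,h) via R1 from span(d,g), red(g,h)
round 3: derive span(h,g) via R1 from span(h,b), red(b,g)
round 3: derive span(h,j) via R1 from span(h,b), red(b,j)
round 3: derive span(i,g) via R1 from span(i,b), red(b,g)
round 3: derive span(i,j) via R1 from span(i,b), red(b,j)
round 3: derive span(j,h) via R1 from span(j,g), red(g,h)

span(a,d)
span(a,i)
span(a,j)
span(b,b)
span(b,c)
span(b,d)
span(b,g)
span(b,h)
span(b,i)
span(b,j)
span(c,b)
span(c,c)
span(c,d)
span(c,g)
span(c,h)
span(c,i)
span(c,j)
span(d,b)
span(d,c)
span(d,d)
span(d,g)
span(d,h)
span(d,i)
span(d,j)
span(g,d)
span(g,i)
span(g,j)
span(h,b)
span(h,c)
span(h,d)
span(h,g)
span(h,h)
span(h,i)
span(h,j)
span(i,b)
span(i,c)
span(i,d)
span(i,g)
span(i,h)
span(i,i)
span(i,j)
span(j,b)
span(j,c)
span(j,d)
span(j,g)
span(j,h)
span(j,i)
span(j,j)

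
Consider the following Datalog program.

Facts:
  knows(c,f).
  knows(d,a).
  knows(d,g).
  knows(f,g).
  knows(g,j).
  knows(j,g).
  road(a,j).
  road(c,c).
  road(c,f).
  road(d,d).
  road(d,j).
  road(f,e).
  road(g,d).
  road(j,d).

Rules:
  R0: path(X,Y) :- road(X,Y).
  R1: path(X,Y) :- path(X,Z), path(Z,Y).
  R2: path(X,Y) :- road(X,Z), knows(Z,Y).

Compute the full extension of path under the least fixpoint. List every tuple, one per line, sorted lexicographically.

round 1: derive path(a,j) via R0 from road(a,j)
round 1: derive path(c,c) via R0 from road(c,c)
round 1: derive path(c,f) via R0 from road(c,f)
round 1: derive path(d,d) via R0 from road(d,d)
round 1: derive path(d,j) via R0 from road(d,j)
round 1: derive path(f,e) via R0 from road(f,e)
round 1: derive path(g,d) via R0 from road(g,d)
round 1: derive path(j,d) via R0 from road(j,d)
round 1: derive path(a,g) via R2 from road(a,j), knows(j,g)
round 1: derive path(c,g) via R2 from road(c,f), knows(f,g)
round 1: derive path(d,a) via R2 from road(d,d), knows(d,a)
round 1: derive path(d,g) via R2 from road(d,d), knows(d,g)
round 1: derive path(g,a) via R2 from road(g,d), knows(d,a)
round 1: derive path(g,g) via R2 from road(g,d), knows(d,g)
round 1: derive path(j,a) via R2 from road(j,d), knows(d,a)
round 1: derive path(j,g) via R2 from road(j,d), knows(d,g)
round 2: derive path(a,a) via R1 from path(a,g), path(g,a)
round 2: derive path(a,d) via R1 from path(a,g), path(g,d)
round 2: derive path(c,a) via R1 from path(c,g), path(g,a)
round 2: derive path(c,d) via R1 from path(c,g), path(g,d)
round 2: derive path(c,e) via R1 from path(c,f), path(f,e)
round 2: derive path(g,j) via R1 from path(g,a), path(a,j)
round 2: derive path(j,j) via R1 from path(j,a), path(a,j)
round 3: derive path(c,j) via R1 from path(c,a), path(a,j)

path(a,a)
path(a,d)
path(a,g)
path(a,j)
path(c,a)
path(c,c)
path(c,d)
path(c,e)
path(c,f)
path(c,g)
path(c,j)
path(d,a)
path(d,d)
path(d,g)
path(d,j)
path(f,e)
path(g,a)
path(g,d)
path(g,g)
path(g,j)
path(j,a)
path(j,d)
path(j,g)
path(j,j)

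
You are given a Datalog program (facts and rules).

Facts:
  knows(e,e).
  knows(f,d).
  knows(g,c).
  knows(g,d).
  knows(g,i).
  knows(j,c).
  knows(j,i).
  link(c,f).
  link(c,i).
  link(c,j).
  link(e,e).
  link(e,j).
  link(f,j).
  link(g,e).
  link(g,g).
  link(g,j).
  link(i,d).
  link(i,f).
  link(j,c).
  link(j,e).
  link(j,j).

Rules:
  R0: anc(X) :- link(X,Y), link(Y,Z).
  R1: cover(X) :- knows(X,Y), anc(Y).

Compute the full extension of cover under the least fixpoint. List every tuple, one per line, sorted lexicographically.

round 1: derive anc(c) via R0 from link(c,f), link(f,j)
round 1: derive anc(e) via R0 from link(e,e), link(e,e)
round 1: derive anc(f) via R0 from link(f,j), link(j,c)
round 1: derive anc(g) via R0 from link(g,e), link(e,e)
round 1: derive anc(i) via R0 from link(i,f), link(f,j)
round 1: derive anc(j) via R0 from link(j,c), link(c,f)
round 2: derive cover(e) via R1 from knows(e,e), anc(e)
round 2: derive cover(g) via R1 from knows(g,c), anc(c)
round 2: derive cover(j) via R1 from knows(j,c), anc(c)

cover(e)
cover(g)
cover(j)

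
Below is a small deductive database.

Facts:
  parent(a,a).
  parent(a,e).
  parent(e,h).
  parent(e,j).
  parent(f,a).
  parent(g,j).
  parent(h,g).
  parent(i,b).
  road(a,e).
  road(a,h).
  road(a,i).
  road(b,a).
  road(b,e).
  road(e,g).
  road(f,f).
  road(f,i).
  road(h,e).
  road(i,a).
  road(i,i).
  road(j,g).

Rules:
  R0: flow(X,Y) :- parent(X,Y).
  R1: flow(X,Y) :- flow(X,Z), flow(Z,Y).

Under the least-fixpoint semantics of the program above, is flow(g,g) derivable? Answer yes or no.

no

round 1: derive flow(a,a) via R0 from parent(a,a)
round 1: derive flow(a,e) via R0 from parent(a,e)
round 1: derive flow(e,h) via R0 from parent(e,h)
round 1: derive flow(e,j) via R0 from parent(e,j)
round 1: derive flow(f,a) via R0 from parent(f,a)
round 1: derive flow(g,j) via R0 from parent(g,j)
round 1: derive flow(h,g) via R0 from parent(h,g)
round 1: derive flow(i,b) via R0 from parent(i,b)
round 2: derive flow(a,h) via R1 from flow(a,e), flow(e,h)
round 2: derive flow(a,j) via R1 from flow(a,e), flow(e,j)
round 2: derive flow(e,g) via R1 from flow(e,h), flow(h,g)
round 2: derive flow(f,e) via R1 from flow(f,a), flow(a,e)
round 2: derive flow(h,j) via R1 from flow(h,g), flow(g,j)
round 3: derive flow(a,g) via R1 from flow(a,e), flow(e,g)
round 3: derive flow(f,g) via R1 from flow(f,e), flow(e,g)
round 3: derive flow(f,h) via R1 from flow(f,a), flow(a,h)
round 3: derive flow(f,j) via R1 from flow(f,a), flow(a,j)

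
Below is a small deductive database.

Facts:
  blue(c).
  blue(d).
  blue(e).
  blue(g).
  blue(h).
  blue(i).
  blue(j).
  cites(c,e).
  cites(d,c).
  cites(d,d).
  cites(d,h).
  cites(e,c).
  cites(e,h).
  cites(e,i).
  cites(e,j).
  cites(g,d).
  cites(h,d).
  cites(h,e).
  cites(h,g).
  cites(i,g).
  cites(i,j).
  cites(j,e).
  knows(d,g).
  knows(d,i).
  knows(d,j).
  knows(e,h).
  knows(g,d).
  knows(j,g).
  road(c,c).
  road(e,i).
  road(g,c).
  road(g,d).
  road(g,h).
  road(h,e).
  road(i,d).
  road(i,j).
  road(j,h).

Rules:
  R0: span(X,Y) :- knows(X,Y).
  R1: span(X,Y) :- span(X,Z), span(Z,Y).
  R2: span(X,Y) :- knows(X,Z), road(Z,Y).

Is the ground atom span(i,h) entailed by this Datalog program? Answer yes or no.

no

round 1: derive span(d,g) via R0 from knows(d,g)
round 1: derive span(d,i) via R0 from knows(d,i)
round 1: derive span(d,j) via R0 from knows(d,j)
round 1: derive span(e,h) via R0 from knows(e,h)
round 1: derive span(g,d) via R0 from knows(g,d)
round 1: derive span(j,g) via R0 from knows(j,g)
round 1: derive span(d,c) via R2 from knows(d,g), road(g,c)
round 1: derive span(d,d) via R2 from knows(d,g), road(g,d)
round 1: derive span(d,h) via R2 from knows(d,g), road(g,h)
round 1: derive span(e,e) via R2 from knows(e,h), road(h,e)
round 1: derive span(j,c) via R2 from knows(j,g), road(g,c)
round 1: derive span(j,d) via R2 from knows(j,g), road(g,d)
round 1: derive span(j,h) via R2 from knows(j,g), road(g,h)
round 2: derive span(g,c) via R1 from span(g,d), span(d,c)
round 2: derive span(g,g) via R1 from span(g,d), span(d,g)
round 2: derive span(g,h) via R1 from span(g,d), span(d,h)
round 2: derive span(g,i) via R1 from span(g,d), span(d,i)
round 2: derive span(g,j) via R1 from span(g,d), span(d,j)
round 2: derive span(j,i) via R1 from span(j,d), span(d,i)
round 2: derive span(j,j) via R1 from span(j,d), span(d,j)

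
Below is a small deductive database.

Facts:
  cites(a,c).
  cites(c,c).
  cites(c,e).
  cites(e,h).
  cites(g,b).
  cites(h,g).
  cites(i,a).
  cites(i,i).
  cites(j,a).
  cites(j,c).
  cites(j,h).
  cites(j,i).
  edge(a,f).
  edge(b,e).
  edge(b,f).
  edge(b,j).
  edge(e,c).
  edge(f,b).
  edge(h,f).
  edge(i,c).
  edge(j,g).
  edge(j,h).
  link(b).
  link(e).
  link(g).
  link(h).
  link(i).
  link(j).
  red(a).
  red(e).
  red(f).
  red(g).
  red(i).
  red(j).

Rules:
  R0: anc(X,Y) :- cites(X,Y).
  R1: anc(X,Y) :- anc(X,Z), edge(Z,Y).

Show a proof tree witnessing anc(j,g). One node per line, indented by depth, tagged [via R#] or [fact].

anc(j,g)  [via R1]
  anc(j,j)  [via R1]
    anc(j,b)  [via R1]
      anc(j,f)  [via R1]
        anc(j,a)  [via R0]
          cites(j,a)  [fact]
        edge(a,f)  [fact]
      edge(f,b)  [fact]
    edge(b,j)  [fact]
  edge(j,g)  [fact]

round 1: derive anc(a,c) via R0 from cites(a,c)
round 1: derive anc(c,c) via R0 from cites(c,c)
round 1: derive anc(c,e) via R0 from cites(c,e)
round 1: derive anc(e,h) via R0 from cites(e,h)
round 1: derive anc(g,b) via R0 from cites(g,b)
round 1: derive anc(h,g) via R0 from cites(h,g)
round 1: derive anc(i,a) via R0 from cites(i,a)
round 1: derive anc(i,i) via R0 from cites(i,i)
round 1: derive anc(j,a) via R0 from cites(j,a)
round 1: derive anc(j,c) via R0 from cites(j,c)
round 1: derive anc(j,h) via R0 from cites(j,h)
round 1: derive anc(j,i) via R0 from cites(j,i)
round 2: derive anc(e,f) via R1 from anc(e,h), edge(h,f)
round 2: derive anc(g,e) via R1 from anc(g,b), edge(b,e)
round 2: derive anc(g,f) via R1 from anc(g,b), edge(b,f)
round 2: derive anc(g,j) via R1 from anc(g,b), edge(b,j)
round 2: derive anc(i,c) via R1 from anc(i,i), edge(i,c)
round 2: derive anc(i,f) via R1 from anc(i,a), edge(a,f)
round 2: derive anc(j,f) via R1 from anc(j,a), edge(a,f)
round 3: derive anc(e,b) via R1 from anc(e,f), edge(f,b)
round 3: derive anc(g,c) via R1 from anc(g,e), edge(e,c)
round 3: derive anc(g,g) via R1 from anc(g,j), edge(j,g)
round 3: derive anc(g,h) via R1 from anc(g,j), edge(j,h)
round 3: derive anc(i,b) via R1 from anc(i,f), edge(f,b)
round 3: derive anc(j,b) via R1 from anc(j,f), edge(f,b)
round 4: derive anc(e,e) via R1 from anc(e,b), edge(b,e)
round 4: derive anc(e,j) via R1 from anc(e,b), edge(b,j)
round 4: derive anc(i,e) via R1 from anc(i,b), edge(b,e)
round 4: derive anc(i,j) via R1 from anc(i,b), edge(b,j)
round 4: derive anc(j,e) via R1 from anc(j,b), edge(b,e)
round 4: derive anc(j,j) via R1 from anc(j,b), edge(b,j)
round 5: derive anc(e,c) via R1 from anc(e,e), edge(e,c)
round 5: derive anc(e,g) via R1 from anc(e,j), edge(j,g)
round 5: derive anc(i,g) via R1 from anc(i,j), edge(j,g)
round 5: derive anc(i,h) via R1 from anc(i,j), edge(j,h)
round 5: derive anc(j,g) via R1 from anc(j,j), edge(j,g)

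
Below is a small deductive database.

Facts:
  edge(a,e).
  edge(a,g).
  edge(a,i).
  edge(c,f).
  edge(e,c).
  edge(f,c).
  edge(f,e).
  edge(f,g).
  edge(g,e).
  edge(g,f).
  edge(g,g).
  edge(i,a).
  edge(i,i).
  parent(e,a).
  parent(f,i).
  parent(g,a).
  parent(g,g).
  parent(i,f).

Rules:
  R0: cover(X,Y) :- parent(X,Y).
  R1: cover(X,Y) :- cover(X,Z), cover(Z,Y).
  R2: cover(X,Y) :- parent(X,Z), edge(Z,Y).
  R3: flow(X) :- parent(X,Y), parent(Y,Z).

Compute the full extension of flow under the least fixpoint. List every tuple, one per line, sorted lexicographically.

round 1: derive flow(f) via R3 from parent(f,i), parent(i,f)
round 1: derive flow(g) via R3 from parent(g,g), parent(g,a)
round 1: derive flow(i) via R3 from parent(i,f), parent(f,i)

flow(f)
flow(g)
flow(i)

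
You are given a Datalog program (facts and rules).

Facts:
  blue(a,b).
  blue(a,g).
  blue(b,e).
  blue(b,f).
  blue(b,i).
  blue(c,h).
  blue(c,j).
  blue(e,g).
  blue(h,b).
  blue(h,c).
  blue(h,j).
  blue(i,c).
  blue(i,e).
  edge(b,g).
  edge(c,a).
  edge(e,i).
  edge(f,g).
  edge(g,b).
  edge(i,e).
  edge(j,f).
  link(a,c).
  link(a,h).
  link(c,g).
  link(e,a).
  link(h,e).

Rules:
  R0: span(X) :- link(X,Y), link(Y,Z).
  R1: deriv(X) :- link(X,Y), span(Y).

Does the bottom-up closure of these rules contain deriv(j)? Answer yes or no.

no

round 1: derive span(a) via R0 from link(a,c), link(c,g)
round 1: derive span(e) via R0 from link(e,a), link(a,c)
round 1: derive span(h) via R0 from link(h,e), link(e,a)
round 2: derive deriv(a) via R1 from link(a,h), span(h)
round 2: derive deriv(e) via R1 from link(e,a), span(a)
round 2: derive deriv(h) via R1 from link(h,e), span(e)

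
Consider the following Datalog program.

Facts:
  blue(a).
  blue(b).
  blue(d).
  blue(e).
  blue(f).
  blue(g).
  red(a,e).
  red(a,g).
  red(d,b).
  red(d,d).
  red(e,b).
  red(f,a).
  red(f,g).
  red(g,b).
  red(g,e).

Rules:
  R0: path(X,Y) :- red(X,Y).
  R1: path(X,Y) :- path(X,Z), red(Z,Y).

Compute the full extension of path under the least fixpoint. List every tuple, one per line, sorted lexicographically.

round 1: derive path(a,e) via R0 from red(a,e)
round 1: derive path(a,g) via R0 from red(a,g)
round 1: derive path(d,b) via R0 from red(d,b)
round 1: derive path(d,d) via R0 from red(d,d)
round 1: derive path(e,b) via R0 from red(e,b)
round 1: derive path(f,a) via R0 from red(f,a)
round 1: derive path(f,g) via R0 from red(f,g)
round 1: derive path(g,b) via R0 from red(g,b)
round 1: derive path(g,e) via R0 from red(g,e)
round 2: derive path(a,b) via R1 from path(a,e), red(e,b)
round 2: derive path(f,b) via R1 from path(f,g), red(g,b)
round 2: derive path(f,e) via R1 from path(f,a), red(a,e)

path(a,b)
path(a,e)
path(a,g)
path(d,b)
path(d,d)
path(e,b)
path(f,a)
path(f,b)
path(f,e)
path(f,g)
path(g,b)
path(g,e)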